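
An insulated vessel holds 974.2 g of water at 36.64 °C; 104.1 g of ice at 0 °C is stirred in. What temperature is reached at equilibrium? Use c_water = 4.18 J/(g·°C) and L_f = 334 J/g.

Setting the total heat transfer to zero:
latent heat to melt: 104.1·334 = 34769; warm the meltwater: 435.14 T; water: 4072.2(T − 36.64)
4507.3 T = 149204 − 34769 = 114434
T ≈ 25.39 °C — above 0 °C, consistent with complete melting.

T_f ≈ 25.4 °C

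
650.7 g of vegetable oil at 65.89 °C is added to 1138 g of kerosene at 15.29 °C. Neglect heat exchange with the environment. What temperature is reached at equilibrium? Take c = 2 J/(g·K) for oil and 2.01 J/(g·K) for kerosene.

T_f ≈ 33.6 °C

|Q_oil| = |Q_kerosene|:
650.7×2×(65.89 − T) = 1138×2.01×(T − 15.29)
1301.4(65.89 − T) = 2287.4(T − 15.29)
3588.8 T = 120723  ⇒  T ≈ 33.64 °C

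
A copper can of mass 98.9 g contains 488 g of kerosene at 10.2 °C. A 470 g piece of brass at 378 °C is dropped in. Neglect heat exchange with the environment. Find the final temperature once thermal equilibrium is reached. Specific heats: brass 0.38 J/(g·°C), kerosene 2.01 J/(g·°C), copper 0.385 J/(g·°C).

T_f ≈ 65.1 °C

Net heat exchanged in the isolated system is zero:
470*0.38*(T − 378) + 488*2.01*(T − 10.2) + 98.9*0.385*(T − 10.2) = 0
178.6(T − 378) + 980.88(T − 10.2) + 38.08(T − 10.2) = 0
(178.6 + 980.88 + 38.08) T = 178.6*378 + 980.88*10.2 + 38.08*10.2
T = 77904 / 1197.6 = 65.1 °C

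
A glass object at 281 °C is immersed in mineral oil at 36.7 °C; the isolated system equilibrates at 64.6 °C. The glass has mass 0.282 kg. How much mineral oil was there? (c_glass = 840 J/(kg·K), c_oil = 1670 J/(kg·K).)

m ≈ 1.1 kg

|Q_glass| = |Q_oil|:
0.282·840·(281 − 64.6) = m·1670·(64.6 − 36.7)
46593 m = 51261  ⇒  m ≈ 1.1 kg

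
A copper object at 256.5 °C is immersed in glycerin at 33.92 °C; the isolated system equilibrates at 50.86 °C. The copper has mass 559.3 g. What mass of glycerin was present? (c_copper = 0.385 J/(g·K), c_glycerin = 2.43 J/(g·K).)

Heat lost by the copper = heat gained by the glycerin:
559.3×0.385×(256.5 − 50.86) = m×2.43×(50.86 − 33.92)
41.16 m = 44281  ⇒  m ≈ 1076 g

m ≈ 1080 g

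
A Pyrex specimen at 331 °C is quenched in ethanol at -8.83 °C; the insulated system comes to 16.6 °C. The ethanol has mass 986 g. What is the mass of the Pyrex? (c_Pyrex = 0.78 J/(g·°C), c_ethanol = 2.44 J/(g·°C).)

m ≈ 249 g

Heat lost by the Pyrex = heat gained by the ethanol:
m·0.78·(331 − 16.6) = 986·2.44·(16.6 − (-8.83))
245.23 m = 61181  ⇒  m ≈ 249.5 g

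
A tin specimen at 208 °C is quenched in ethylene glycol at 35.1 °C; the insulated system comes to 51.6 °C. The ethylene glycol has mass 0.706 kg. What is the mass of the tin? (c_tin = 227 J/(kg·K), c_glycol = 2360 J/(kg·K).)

m ≈ 0.774 kg

Setting the total heat transfer to zero:
m·227·(51.6 − 208) + 0.706·2360·(51.6 − 35.1) = 0
-35503 m = -27492
m = -27492/-35503 ≈ 0.7744 kg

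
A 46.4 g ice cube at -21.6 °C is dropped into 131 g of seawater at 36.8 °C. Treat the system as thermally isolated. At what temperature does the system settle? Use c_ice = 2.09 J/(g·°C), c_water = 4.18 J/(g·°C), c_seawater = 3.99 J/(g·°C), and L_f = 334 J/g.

T_f ≈ 2.3 °C

Conservation of energy gives ΣQ = 0:
ice -21.6→0 °C: 46.4×2.09×21.6 = 2094.7
  fusion: m_ice L_f = 46.4×334 = 15498
  warm the meltwater: 193.95 T
  seawater cools: 131×3.99×(T − 36.8) = 522.69(T − 36.8)
716.64 T = 19235 − 17592 = 1642.7
T ≈ 2.29 °C. Since T > 0 °C, the all-ice-melts assumption holds.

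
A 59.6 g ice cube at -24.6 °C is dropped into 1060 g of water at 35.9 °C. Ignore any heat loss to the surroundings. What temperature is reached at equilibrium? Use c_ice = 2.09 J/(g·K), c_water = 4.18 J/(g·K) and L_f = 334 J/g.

T_f ≈ 29.1 °C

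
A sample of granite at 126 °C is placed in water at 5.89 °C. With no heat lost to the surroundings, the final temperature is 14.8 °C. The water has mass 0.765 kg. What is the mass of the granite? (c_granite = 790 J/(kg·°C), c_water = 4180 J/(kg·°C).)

m ≈ 0.324 kg

Heat lost by the granite = heat gained by the water:
m·790·(126 − 14.8) = 0.765·4180·(14.8 − 5.89)
87848 m = 28492  ⇒  m ≈ 0.3243 kg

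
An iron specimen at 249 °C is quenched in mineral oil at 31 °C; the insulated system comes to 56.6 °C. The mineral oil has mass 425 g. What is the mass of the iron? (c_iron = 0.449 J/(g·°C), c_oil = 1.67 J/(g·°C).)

m ≈ 210 g

Taking heat into each body as positive, Σ m c ΔT = 0:
m×0.449×(56.6 − 249) + 425×1.67×(56.6 − 31) = 0
-86.39 m = -18170
m = -18170/-86.39 ≈ 210.3 g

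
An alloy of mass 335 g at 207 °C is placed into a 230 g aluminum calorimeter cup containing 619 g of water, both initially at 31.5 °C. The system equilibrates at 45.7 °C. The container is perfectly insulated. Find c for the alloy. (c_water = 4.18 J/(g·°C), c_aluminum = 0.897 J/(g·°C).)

c ≈ 0.734 J/(g·°C)

Heat gained plus heat lost sum to zero:
335·c·(45.7 − 207) + 619·4.18·(45.7 − 31.5) + 230·0.897·(45.7 − 31.5) = 0
-54036 c = -39671
c = -39671/-54036 ≈ 0.7342 J/(g·°C)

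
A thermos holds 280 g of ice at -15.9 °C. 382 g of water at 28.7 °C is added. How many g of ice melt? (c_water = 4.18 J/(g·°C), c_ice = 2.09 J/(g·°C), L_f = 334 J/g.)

Heat available from the water dropping to 0 °C: 382·4.18·28.7 = 45827 J.
Warming the ice to 0 °C takes 280·2.09·15.9 = 9304.7 J, leaving 36522 J for melting.
Melting all 280 g of ice would need 280·334 = 93520 J.
36522 J < 93520 J, so only part of the ice melts and the system sits at 0 °C.
m_melt = 36522 / L_f = 109.3 g.

m_melted ≈ 109 g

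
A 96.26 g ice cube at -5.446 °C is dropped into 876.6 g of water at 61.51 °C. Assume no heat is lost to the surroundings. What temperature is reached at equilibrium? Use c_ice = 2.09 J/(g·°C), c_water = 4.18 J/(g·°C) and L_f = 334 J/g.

Let T be the final temperature. ΣQ_i = 0:
warm ice to 0 °C: 96.26×2.09×(0 − (-5.446)) = 1095.6
  latent heat to melt: 96.26×334 = 32151
  meltwater 0→T: 96.26×4.18×T = 402.37 T
  water cools: 876.6×4.18×(T − 61.51) = 3664.2(T − 61.51)
4066.6 T = 225384 − 33246 = 192138
T ≈ 47.25 °C (positive, so assuming full melt was valid).

T_f ≈ 47.2 °C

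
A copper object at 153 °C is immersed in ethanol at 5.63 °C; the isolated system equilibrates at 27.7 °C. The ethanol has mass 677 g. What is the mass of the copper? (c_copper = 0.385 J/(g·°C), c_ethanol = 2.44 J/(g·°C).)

m ≈ 756 g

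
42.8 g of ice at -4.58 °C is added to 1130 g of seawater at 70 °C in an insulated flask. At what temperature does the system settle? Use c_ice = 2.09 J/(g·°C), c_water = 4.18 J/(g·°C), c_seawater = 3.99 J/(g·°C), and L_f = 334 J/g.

T_f ≈ 64.2 °C

Let T be the final temperature. ΣQ_i = 0:
ice -4.58→0 °C: 42.8·2.09·4.58 = 409.69; fusion: m_ice L_f = 42.8·334 = 14295; meltwater 0→T: 42.8·4.18·T = 178.9 T; seawater: 4508.7(T − 70)
4687.6 T = 315609 − 14705 = 300904
T ≈ 64.19 °C. Since T > 0 °C, the all-ice-melts assumption holds.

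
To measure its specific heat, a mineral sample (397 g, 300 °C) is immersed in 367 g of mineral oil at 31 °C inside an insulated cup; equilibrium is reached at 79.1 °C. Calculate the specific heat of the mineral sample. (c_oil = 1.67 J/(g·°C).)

c ≈ 0.336 J/(g·°C)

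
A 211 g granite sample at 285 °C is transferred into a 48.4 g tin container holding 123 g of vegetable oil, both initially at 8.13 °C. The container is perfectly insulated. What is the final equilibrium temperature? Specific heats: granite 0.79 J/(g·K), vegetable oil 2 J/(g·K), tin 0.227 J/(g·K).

T_f ≈ 117.1 °C

With ΣQ=0 the equilibrium temperature is the m·c-weighted mean:
T_f = (166.69×285 + 246×8.13 + 10.99×8.13) / (166.69 + 246 + 10.99)
    = 49596 / 423.68 ≈ 117.06 °C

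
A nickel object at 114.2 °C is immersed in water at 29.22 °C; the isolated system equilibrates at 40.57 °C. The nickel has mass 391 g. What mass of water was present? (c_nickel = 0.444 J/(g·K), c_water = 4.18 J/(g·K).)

m ≈ 269 g

Setting the total heat transfer to zero:
391·0.444·(40.57 − 114.2) + m·4.18·(40.57 − 29.22) = 0
47.44 m = 12782
m = 12782/47.44 ≈ 269.4 g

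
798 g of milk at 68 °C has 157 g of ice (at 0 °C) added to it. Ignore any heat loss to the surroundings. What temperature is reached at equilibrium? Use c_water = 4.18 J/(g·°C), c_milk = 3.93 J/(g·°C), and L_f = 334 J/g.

T_f ≈ 42.4 °C

Net heat exchanged in the isolated system is zero:
latent heat to melt: 157×334 = 52438; meltwater 0→T: 157×4.18×T = 656.26 T; milk: 3136.1(T − 68)
3792.4 T = 213258 − 52438 = 160820
T ≈ 42.41 °C (positive, so assuming full melt was valid).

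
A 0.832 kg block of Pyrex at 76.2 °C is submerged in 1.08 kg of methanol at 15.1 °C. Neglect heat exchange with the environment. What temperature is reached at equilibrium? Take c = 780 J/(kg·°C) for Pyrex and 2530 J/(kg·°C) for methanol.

T_f ≈ 26.8 °C

Energy conservation, ΣQ = 0:
0.832×780×(T − 76.2) + 1.08×2530×(T − 15.1) = 0
(648.96 + 2732.4) T = 648.96×76.2 + 2732.4×15.1
T ≈ 26.83 °C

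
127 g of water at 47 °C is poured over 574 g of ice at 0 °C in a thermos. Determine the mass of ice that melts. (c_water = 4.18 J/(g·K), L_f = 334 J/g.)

Cooling the water to 0 °C releases 127×4.18×47 = 24950 J.
Melting all 574 g of ice would need 574×334 = 191716 J.
That's not enough to melt it all — equilibrium is at 0 °C with ice remaining.
Mass melted = 24950/334 ≈ 74.7 g.

m_melted ≈ 74.7 g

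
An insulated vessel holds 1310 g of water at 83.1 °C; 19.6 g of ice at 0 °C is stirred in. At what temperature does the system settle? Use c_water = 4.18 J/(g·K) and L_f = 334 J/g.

T_f ≈ 80.7 °C

Setting the total heat transfer to zero:
fusion: m_ice L_f = 19.6·334 = 6546.4
  meltwater 0→T: 19.6·4.18·T = 81.93 T
  water: 5475.8(T − 83.1)
5557.7 T = 455039 − 6546.4 = 448493
T ≈ 80.70 °C — above 0 °C, consistent with complete melting.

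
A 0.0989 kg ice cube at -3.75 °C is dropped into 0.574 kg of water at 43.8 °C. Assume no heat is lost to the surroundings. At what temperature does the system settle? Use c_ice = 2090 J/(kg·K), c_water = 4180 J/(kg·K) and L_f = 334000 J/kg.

T_f ≈ 25.3 °C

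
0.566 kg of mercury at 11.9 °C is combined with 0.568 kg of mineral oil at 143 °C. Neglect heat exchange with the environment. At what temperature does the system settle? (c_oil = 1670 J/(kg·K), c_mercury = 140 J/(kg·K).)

Let T be the final temperature. ΣQ_i = 0:
0.568·1670·(T − 143) + 0.566·140·(T − 11.9) = 0
948.56(T − 143) + 79.24(T − 11.9) = 0
(948.56 + 79.24) T = 948.56·143 + 79.24·11.9
T = 136587/1027.8 ≈ 132.89 °C

T_f ≈ 132.9 °C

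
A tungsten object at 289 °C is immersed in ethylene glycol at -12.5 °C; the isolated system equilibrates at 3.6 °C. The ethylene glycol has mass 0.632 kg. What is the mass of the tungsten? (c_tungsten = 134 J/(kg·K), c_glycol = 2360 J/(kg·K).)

|Q_tungsten| = |Q_glycol|:
m·134·(289 − 3.6) = 0.632·2360·(3.6 − (-12.5))
38244 m = 24013  ⇒  m ≈ 0.6279 kg

m ≈ 0.628 kg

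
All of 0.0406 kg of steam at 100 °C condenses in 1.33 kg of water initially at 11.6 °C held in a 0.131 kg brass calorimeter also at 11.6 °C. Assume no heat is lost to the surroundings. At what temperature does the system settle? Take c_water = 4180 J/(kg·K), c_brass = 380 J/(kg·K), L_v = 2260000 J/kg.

Sum of m c ΔT and latent-heat terms is zero:
latent heat released on condensation: 0.0406·2260000 = 91756; condensed water 100 °C→T: 169.71(T − 100); original water: 5559.4(T − 11.6); cup: 49.78(T − 11.6)
5778.9 T = 91756 + 16971 + 65066 = 173793
T ≈ 30.07 °C, under the boiling point, so the assumption holds.

T_f ≈ 30.1 °C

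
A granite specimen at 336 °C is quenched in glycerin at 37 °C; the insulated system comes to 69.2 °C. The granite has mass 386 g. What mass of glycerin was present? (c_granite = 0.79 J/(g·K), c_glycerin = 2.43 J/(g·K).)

Net heat exchanged in the isolated system is zero:
386·0.79·(69.2 − 336) + m·2.43·(69.2 − 37) = 0
78.25 m = 81358
m = 81358/78.25 ≈ 1040 g

m ≈ 1040 g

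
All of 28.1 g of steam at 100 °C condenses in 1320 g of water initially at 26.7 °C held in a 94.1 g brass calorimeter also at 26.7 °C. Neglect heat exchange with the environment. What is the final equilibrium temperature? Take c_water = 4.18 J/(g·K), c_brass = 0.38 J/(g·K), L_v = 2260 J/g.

T_f ≈ 39.4 °C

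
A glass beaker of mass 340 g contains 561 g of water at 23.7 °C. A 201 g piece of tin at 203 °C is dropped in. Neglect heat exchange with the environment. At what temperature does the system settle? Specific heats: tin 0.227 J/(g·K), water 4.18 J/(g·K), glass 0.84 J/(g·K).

T_f ≈ 26.8 °C

Conservation of energy gives ΣQ = 0:
201×0.227×(T − 203) + 561×4.18×(T − 23.7) + 340×0.84×(T − 23.7) = 0
45.63(T − 203) + 2345(T − 23.7) + 285.6(T − 23.7) = 0
2676.2 T = 71607
T ≈ 26.76 °C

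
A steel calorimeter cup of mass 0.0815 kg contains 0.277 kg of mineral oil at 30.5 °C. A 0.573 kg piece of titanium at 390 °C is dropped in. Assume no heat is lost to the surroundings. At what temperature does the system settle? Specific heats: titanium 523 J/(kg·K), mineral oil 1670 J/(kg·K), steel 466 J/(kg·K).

T_f is the heat-capacity-weighted average of the initial temperatures:
T_f = (299.68·390 + 462.59·30.5 + 37.98·30.5) / (299.68 + 462.59 + 37.98)
    = 132142 / 800.25 ≈ 165.13 °C

T_f ≈ 165.1 °C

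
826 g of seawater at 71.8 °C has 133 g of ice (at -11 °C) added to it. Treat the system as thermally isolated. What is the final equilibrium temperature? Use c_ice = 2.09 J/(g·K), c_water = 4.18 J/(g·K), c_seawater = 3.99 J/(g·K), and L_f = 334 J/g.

T_f ≈ 49.1 °C

Energy conservation, ΣQ = 0:
warm ice to 0 °C: 133×2.09×(0 − (-11)) = 3057.7; melt ice: 133×334 = 44422; warm the meltwater: 555.94 T; seawater: 3295.7(T − 71.8)
3851.7 T = 236634 − 47480 = 189154
T ≈ 49.11 °C (positive, so assuming full melt was valid).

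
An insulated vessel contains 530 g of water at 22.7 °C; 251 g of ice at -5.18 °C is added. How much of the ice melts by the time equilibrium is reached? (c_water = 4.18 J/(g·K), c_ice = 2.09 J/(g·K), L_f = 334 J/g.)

m_melted ≈ 142 g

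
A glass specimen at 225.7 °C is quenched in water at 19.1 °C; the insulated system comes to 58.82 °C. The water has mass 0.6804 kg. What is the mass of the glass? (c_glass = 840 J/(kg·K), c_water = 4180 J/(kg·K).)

Setting the total heat transfer to zero:
m×840×(58.82 − 225.7) + 0.6804×4180×(58.82 − 19.1) = 0
-140179 m = -112967
m = -112967/-140179 ≈ 0.8059 kg

m ≈ 0.806 kg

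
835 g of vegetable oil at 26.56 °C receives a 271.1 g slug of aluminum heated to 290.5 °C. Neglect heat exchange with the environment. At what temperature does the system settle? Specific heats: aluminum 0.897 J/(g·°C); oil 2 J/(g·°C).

Energy conservation, ΣQ = 0:
271.1*0.897*(T − 290.5) + 835*2*(T − 26.56) = 0
243.18(T − 290.5) + 1670(T − 26.56) = 0
(243.18 + 1670) T = 243.18*290.5 + 1670*26.56
T = 114998/1913.2 ≈ 60.11 °C

T_f ≈ 60.1 °C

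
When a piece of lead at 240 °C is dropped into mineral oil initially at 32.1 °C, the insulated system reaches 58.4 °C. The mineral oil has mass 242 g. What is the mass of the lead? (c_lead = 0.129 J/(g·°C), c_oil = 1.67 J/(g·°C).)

m ≈ 454 g

Net heat exchanged in the isolated system is zero:
m·0.129·(58.4 − 240) + 242·1.67·(58.4 − 32.1) = 0
-23.43 m = -10629
m = -10629/-23.43 ≈ 453.7 g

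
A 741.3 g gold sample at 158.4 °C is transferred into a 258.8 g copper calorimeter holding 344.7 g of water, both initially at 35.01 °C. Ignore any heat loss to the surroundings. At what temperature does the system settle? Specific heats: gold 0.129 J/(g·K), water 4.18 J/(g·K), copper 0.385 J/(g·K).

T_f ≈ 42.2 °C

Net heat exchanged in the isolated system is zero:
741.3*0.129*(T − 158.4) + 344.7*4.18*(T − 35.01) + 258.8*0.385*(T − 35.01) = 0
95.63(T − 158.4) + 1440.8(T − 35.01) + 99.64(T − 35.01) = 0
(95.63 + 1440.8 + 99.64) T = 95.63*158.4 + 1440.8*35.01 + 99.64*35.01
T = 69080 / 1636.1 = 42.2 °C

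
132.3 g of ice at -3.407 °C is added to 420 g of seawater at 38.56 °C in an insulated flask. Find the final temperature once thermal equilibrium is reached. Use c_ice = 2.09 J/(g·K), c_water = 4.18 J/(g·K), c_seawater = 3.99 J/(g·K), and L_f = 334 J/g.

Energy balance with sensible and latent terms:
warm ice to 0 °C: 132.3×2.09×(0 − (-3.407)) = 942.06; melt ice: 132.3×334 = 44188; warm the meltwater: 553.01 T; seawater cools: 420×3.99×(T − 38.56) = 1675.8(T − 38.56)
2228.8 T = 64619 − 45130 = 19489
T ≈ 8.74 °C (positive, so assuming full melt was valid).

T_f ≈ 8.7 °C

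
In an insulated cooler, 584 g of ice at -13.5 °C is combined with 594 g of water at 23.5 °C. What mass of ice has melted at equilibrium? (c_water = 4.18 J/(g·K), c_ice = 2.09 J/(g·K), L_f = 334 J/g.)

m_melted ≈ 125 g

Water can give up m c ΔT = 594×4.18×23.5 = 58349 J before reaching 0 °C.
Warming the ice to 0 °C takes 584×2.09×13.5 = 16478 J, leaving 41871 J for melting.
To melt every bit of ice: 584×334 = 195056 J.
41871 J < 195056 J, so only part of the ice melts and the system sits at 0 °C.
m_melt = 41871 / L_f = 125.4 g.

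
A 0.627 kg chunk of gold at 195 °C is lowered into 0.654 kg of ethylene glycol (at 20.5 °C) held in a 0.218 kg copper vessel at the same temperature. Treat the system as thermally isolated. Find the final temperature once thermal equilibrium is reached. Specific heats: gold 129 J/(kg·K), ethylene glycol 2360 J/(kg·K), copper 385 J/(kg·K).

Conservation of energy gives ΣQ = 0:
0.627*129*(T − 195) + 0.654*2360*(T − 20.5) + 0.218*385*(T − 20.5) = 0
(80.88 + 1543.4 + 83.93) T = 80.88*195 + 1543.4*20.5 + 83.93*20.5
T = 49133/1708.3 ≈ 28.76 °C

T_f ≈ 28.8 °C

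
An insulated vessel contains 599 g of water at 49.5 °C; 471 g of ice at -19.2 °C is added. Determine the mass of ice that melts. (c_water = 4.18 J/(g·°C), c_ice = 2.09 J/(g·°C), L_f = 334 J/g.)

m_melted ≈ 314 g

Cooling the water to 0 °C releases 599·4.18·49.5 = 123939 J.
Of that, 471·2.09·19.2 = 18900 J goes to bring the ice to 0 °C, leaving 105039 J.
Fully melting the ice requires m_ice L_f = 471·334 = 157314 J.
Since 105039 < 157314 J, not all the ice melts; equilibrium is at 0 °C.
m_melt = 105039 / L_f = 314.5 g.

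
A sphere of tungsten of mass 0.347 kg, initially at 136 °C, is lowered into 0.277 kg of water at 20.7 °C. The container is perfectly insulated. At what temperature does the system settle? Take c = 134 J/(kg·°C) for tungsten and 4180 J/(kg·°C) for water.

T_f ≈ 25.2 °C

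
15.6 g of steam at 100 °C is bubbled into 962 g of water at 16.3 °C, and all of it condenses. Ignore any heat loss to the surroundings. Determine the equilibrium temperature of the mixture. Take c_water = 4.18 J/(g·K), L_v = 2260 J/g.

T_f ≈ 26.3 °C

Heat gained plus heat lost sum to zero:
latent heat released on condensation: 15.6·2260 = 35256
  condensed water 100 °C→T: 65.21(T − 100)
  water warms: 962·4.18·(T − 16.3) = 4021.2(T − 16.3)
4086.4 T = 35256 + 6520.8 + 65545 = 107322
T ≈ 26.26 °C, under the boiling point, so the assumption holds.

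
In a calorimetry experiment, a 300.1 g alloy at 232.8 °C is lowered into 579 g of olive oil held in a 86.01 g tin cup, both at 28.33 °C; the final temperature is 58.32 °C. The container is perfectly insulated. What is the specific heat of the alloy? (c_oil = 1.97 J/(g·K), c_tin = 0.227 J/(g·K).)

c ≈ 0.664 J/(g·K)

Conservation of energy gives ΣQ = 0:
300.1·c·(58.32 − 232.8) + 579·1.97·(58.32 − 28.33) + 86.01·0.227·(58.32 − 28.33) = 0
-52361 c = -34793
c = -34793/-52361 ≈ 0.6645 J/(g·K)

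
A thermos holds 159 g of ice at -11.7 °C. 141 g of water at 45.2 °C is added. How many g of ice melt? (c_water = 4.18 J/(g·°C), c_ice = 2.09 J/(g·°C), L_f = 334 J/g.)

Water can give up m c ΔT = 141·4.18·45.2 = 26640 J before reaching 0 °C.
Warming the ice to 0 °C takes 159·2.09·11.7 = 3888 J, leaving 22752 J for melting.
Fully melting the ice requires m_ice L_f = 159·334 = 53106 J.
That's not enough to melt it all — equilibrium is at 0 °C with ice remaining.
m_melt = 22752 / L_f = 68.12 g.

m_melted ≈ 68.1 g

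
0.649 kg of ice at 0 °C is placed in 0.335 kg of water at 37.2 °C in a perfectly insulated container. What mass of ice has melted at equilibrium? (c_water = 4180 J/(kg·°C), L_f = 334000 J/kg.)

m_melted ≈ 0.156 kg

Water can give up m c ΔT = 0.335·4180·37.2 = 52091 J before reaching 0 °C.
Fully melting the ice requires m_ice L_f = 0.649·334000 = 216766 J.
52091 J < 216766 J, so only part of the ice melts and the system sits at 0 °C.
m_melted·334000 = 52091  ⇒  m_melted ≈ 0.156 kg.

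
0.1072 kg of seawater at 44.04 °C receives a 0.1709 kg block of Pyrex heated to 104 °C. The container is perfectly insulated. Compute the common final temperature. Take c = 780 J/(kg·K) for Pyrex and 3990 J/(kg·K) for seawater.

T_f ≈ 58.3 °C

T_f is the heat-capacity-weighted average of the initial temperatures:
T_f = (133.3×104 + 427.73×44.04) / (133.3 + 427.73)
    = 32701 / 561.03 ≈ 58.29 °C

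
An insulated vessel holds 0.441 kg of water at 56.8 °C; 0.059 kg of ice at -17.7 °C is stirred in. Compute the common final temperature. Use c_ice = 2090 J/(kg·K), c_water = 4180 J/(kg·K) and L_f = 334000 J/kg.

T_f ≈ 39.6 °C

Net heat exchanged in the isolated system is zero:
ice -17.7→0 °C: 0.059×2090×17.7 = 2182.6; melt ice: 0.059×334000 = 19706; meltwater 0→T: 0.059×4180×T = 246.62 T; water cools: 0.441×4180×(T − 56.8) = 1843.4(T − 56.8)
2090 T = 104704 − 21889 = 82815
T ≈ 39.62 °C. Since T > 0 °C, the all-ice-melts assumption holds.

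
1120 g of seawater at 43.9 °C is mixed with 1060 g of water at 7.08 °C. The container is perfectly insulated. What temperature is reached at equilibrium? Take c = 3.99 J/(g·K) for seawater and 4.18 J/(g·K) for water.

Setting the total heat transfer to zero:
1120×3.99×(T − 43.9) + 1060×4.18×(T − 7.08) = 0
4468.8(T − 43.9) + 4430.8(T − 7.08) = 0
(4468.8 + 4430.8) T = 4468.8×43.9 + 4430.8×7.08
T ≈ 25.57 °C

T_f ≈ 25.6 °C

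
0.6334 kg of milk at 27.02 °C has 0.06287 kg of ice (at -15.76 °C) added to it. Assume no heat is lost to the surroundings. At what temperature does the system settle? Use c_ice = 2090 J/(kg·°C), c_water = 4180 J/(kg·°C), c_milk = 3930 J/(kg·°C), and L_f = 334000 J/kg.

T_f ≈ 16.1 °C

Taking heat into each body as positive, Σ m c ΔT = 0:
warm ice to 0 °C: 0.06287×2090×(0 − (-15.76)) = 2070.8
  fusion: m_ice L_f = 0.06287×334000 = 20999
  meltwater 0→T: 0.06287×4180×T = 262.8 T
  milk: 2489.3(T − 27.02)
2752.1 T = 67260 − 23069 = 44190
T ≈ 16.06 °C. Since T > 0 °C, the all-ice-melts assumption holds.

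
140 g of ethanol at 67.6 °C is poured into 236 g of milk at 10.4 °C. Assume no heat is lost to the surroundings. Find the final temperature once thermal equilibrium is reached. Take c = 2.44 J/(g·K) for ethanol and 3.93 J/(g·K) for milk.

Set heat shed by the hot body equal to heat absorbed by the cold body:
140*2.44*(67.6 − T) = 236*3.93*(T − 10.4)
341.6(67.6 − T) = 927.48(T − 10.4)
1269.1 T = 32738  ⇒  T ≈ 25.80 °C

T_f ≈ 25.8 °C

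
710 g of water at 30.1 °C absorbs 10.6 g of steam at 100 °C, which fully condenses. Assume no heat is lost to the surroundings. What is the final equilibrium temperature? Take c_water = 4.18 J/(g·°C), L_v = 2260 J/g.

Sum of m c ΔT and latent-heat terms is zero:
latent heat released on condensation: 10.6×2260 = 23956
  condensate cools 100→T: 10.6×4.18×(T − 100) = 44.31(T − 100)
  original water: 2967.8(T − 30.1)
3012.1 T = 23956 + 4430.8 + 89331 = 117718
T ≈ 39.08 °C (< 100 °C, so full condensation is consistent).

T_f ≈ 39.1 °C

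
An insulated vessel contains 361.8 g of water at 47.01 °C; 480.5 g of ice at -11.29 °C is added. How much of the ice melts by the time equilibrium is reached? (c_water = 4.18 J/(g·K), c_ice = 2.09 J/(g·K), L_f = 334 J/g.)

Heat available from the water dropping to 0 °C: 361.8·4.18·47.01 = 71094 J.
Of that, 480.5·2.09·11.29 = 11338 J goes to bring the ice to 0 °C, leaving 59756 J.
To melt every bit of ice: 480.5·334 = 160487 J.
Since 59756 < 160487 J, not all the ice melts; equilibrium is at 0 °C.
Mass melted = 59756/334 ≈ 178.9 g.

m_melted ≈ 179 g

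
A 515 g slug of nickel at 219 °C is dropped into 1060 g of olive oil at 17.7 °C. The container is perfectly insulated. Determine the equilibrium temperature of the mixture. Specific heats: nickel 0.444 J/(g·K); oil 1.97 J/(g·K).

T_f is the heat-capacity-weighted average of the initial temperatures:
T_f = (228.66*219 + 2088.2*17.7) / (228.66 + 2088.2)
    = 87038 / 2316.9 ≈ 37.57 °C

T_f ≈ 37.6 °C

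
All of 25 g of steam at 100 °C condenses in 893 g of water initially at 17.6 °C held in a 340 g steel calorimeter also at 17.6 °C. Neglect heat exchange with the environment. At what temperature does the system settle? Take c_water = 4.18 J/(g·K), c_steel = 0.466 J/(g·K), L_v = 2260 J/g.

T_f ≈ 33.9 °C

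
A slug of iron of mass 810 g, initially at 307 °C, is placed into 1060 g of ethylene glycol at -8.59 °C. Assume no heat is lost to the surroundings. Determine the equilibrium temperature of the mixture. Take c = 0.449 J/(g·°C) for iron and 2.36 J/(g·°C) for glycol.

T_f ≈ 31.5 °C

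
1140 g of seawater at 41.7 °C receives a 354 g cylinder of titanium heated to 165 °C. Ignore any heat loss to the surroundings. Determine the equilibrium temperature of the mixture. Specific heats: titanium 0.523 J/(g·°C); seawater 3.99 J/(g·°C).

T_f ≈ 46.5 °C

Conservation of energy gives ΣQ = 0:
354*0.523*(T − 165) + 1140*3.99*(T − 41.7) = 0
185.14(T − 165) + 4548.6(T − 41.7) = 0
4733.7 T = 220225
T = 220225 / 4733.7 = 46.5 °C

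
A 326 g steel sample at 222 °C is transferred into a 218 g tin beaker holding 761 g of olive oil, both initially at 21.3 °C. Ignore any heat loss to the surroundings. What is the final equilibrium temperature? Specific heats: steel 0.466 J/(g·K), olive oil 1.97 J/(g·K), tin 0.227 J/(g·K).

T_f ≈ 39.2 °C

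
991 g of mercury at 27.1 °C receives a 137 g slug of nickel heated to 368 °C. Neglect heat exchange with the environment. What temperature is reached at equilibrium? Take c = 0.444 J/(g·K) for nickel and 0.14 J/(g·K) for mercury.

Heat gained plus heat lost sum to zero:
137×0.444×(T − 368) + 991×0.14×(T − 27.1) = 0
60.83(T − 368) + 138.74(T − 27.1) = 0
199.57 T = 26145
T ≈ 131.01 °C

T_f ≈ 131.0 °C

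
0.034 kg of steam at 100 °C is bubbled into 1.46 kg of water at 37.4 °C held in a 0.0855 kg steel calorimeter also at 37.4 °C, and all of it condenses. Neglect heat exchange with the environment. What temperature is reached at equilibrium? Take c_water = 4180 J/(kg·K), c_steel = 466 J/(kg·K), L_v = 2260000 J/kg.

T_f ≈ 51.0 °C

Let T be the final temperature. ΣQ_i = 0:
steam→water at 100 °C releases m L_v = 0.034×2260000 = 76840
  condensate cools 100→T: 0.034×4180×(T − 100) = 142.12(T − 100)
  original water: 6102.8(T − 37.4)
  cup: 39.84(T − 37.4)
6284.8 T = 76840 + 14212 + 229735 = 320787
T ≈ 51.04 °C — below 100 °C, confirming all the steam condensed.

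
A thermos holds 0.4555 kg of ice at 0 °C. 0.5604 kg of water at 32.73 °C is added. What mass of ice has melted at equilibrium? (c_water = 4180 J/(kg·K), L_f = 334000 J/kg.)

Heat available from the water dropping to 0 °C: 0.5604·4180·32.73 = 76669 J.
Melting all 0.4555 kg of ice would need 0.4555·334000 = 152137 J.
76669 J < 152137 J, so only part of the ice melts and the system sits at 0 °C.
Mass melted = 76669/334000 ≈ 0.2295 kg.

m_melted ≈ 0.23 kg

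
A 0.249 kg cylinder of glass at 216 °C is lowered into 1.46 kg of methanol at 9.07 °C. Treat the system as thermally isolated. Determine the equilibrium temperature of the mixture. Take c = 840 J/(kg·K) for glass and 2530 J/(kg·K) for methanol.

Conservation of energy gives ΣQ = 0:
0.249·840·(T − 216) + 1.46·2530·(T − 9.07) = 0
(209.16 + 3693.8) T = 209.16·216 + 3693.8·9.07
T = 78681/3903 ≈ 20.16 °C

T_f ≈ 20.2 °C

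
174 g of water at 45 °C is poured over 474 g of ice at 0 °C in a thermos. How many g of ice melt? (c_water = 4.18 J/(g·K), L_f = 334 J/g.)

m_melted ≈ 98 g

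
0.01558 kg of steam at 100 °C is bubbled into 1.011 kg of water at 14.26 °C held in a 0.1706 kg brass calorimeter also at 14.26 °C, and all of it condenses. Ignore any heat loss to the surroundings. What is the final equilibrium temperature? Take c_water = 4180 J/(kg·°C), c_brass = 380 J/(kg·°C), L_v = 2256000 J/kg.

Setting the total heat transfer to zero:
condense steam: −0.01558×2256000 = −35148; condensate cools 100→T: 0.01558×4180×(T − 100) = 65.12(T − 100); water warms: 1.011×4180×(T − 14.26) = 4226(T − 14.26); cup: 64.83(T − 14.26)
4355.9 T = 35148 + 6512.4 + 61187 = 102848
T ≈ 23.61 °C (< 100 °C, so full condensation is consistent).

T_f ≈ 23.6 °C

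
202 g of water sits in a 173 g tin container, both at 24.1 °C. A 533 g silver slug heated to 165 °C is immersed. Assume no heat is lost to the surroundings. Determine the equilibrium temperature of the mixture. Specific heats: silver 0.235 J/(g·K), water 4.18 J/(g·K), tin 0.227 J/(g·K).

Heat gained plus heat lost sum to zero:
533·0.235·(T − 165) + 202·4.18·(T − 24.1) + 173·0.227·(T − 24.1) = 0
125.25(T − 165) + 844.36(T − 24.1) + 39.27(T − 24.1) = 0
1008.9 T = 41963
T = 41963/1008.9 ≈ 41.59 °C

T_f ≈ 41.6 °C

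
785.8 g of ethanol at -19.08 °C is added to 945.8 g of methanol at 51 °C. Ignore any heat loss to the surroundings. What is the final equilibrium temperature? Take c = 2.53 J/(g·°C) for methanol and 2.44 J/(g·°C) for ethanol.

T_f ≈ 19.8 °C

Setting the total heat transfer to zero:
945.8·2.53·(T − 51) + 785.8·2.44·(T − (-19.08)) = 0
2392.9(T − 51) + 1917.4(T − (-19.08)) = 0
4310.2 T = 85453
T = 85453 / 4310.2 = 19.8 °C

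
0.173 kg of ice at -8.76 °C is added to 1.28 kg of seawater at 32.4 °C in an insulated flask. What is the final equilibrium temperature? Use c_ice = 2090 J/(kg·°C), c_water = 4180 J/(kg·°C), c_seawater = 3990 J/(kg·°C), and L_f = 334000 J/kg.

Conservation of energy gives ΣQ = 0:
ice -8.76→0 °C: 0.173×2090×8.76 = 3167.4; latent heat to melt: 0.173×334000 = 57782; warm the meltwater: 723.14 T; seawater cools: 1.28×3990×(T − 32.4) = 5107.2(T − 32.4)
5830.3 T = 165473 − 60949 = 104524
T ≈ 17.93 °C — above 0 °C, consistent with complete melting.

T_f ≈ 17.9 °C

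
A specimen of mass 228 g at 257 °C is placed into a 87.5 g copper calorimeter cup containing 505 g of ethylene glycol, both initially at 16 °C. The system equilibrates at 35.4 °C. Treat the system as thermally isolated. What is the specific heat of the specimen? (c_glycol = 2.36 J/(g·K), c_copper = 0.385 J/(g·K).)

Taking heat into each body as positive, Σ m c ΔT = 0:
228·c·(35.4 − 257) + 505·2.36·(35.4 − 16) + 87.5·0.385·(35.4 − 16) = 0
-50525 c = -23774
c = -23774/-50525 ≈ 0.4706 J/(g·K)

c ≈ 0.471 J/(g·K)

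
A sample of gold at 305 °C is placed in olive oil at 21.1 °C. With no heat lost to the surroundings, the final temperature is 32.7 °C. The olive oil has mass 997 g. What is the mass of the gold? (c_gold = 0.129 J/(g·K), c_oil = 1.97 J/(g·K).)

Energy conservation, ΣQ = 0:
m·0.129·(32.7 − 305) + 997·1.97·(32.7 − 21.1) = 0
-35.13 m = -22783
m = -22783/-35.13 ≈ 648.6 g

m ≈ 649 g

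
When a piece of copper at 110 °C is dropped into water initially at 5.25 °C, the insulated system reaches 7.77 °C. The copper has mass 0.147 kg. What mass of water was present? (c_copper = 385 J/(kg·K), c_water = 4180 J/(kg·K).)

Heat lost by the copper = heat gained by the water:
0.147·385·(110 − 7.77) = m·4180·(7.77 − 5.25)
10534 m = 5785.7  ⇒  m ≈ 0.5493 kg

m ≈ 0.549 kg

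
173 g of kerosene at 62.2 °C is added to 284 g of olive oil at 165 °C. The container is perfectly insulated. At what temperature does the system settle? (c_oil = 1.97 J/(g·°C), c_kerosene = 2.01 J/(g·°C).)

T_f ≈ 125.6 °C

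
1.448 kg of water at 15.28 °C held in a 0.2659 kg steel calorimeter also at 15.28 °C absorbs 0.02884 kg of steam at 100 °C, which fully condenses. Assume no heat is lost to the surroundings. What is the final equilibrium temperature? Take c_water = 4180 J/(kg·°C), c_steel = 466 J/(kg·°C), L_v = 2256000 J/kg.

Taking heat into each body as positive, Σ m c ΔT = 0:
latent heat released on condensation: 0.02884×2256000 = 65063
  condensed water 100 °C→T: 120.55(T − 100)
  water warms: 1.448×4180×(T − 15.28) = 6052.6(T − 15.28)
  cup: 123.91(T − 15.28)
6297.1 T = 65063 + 12055 + 94378 = 171496
T ≈ 27.23 °C, under the boiling point, so the assumption holds.

T_f ≈ 27.2 °C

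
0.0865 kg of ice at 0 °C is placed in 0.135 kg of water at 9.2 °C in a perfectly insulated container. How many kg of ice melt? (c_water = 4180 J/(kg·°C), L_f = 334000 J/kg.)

m_melted ≈ 0.0155 kg

Heat available from the water dropping to 0 °C: 0.135×4180×9.2 = 5191.6 J.
Melting all 0.0865 kg of ice would need 0.0865×334000 = 28891 J.
5191.6 J < 28891 J, so only part of the ice melts and the system sits at 0 °C.
m_melted×334000 = 5191.6  ⇒  m_melted ≈ 0.01554 kg.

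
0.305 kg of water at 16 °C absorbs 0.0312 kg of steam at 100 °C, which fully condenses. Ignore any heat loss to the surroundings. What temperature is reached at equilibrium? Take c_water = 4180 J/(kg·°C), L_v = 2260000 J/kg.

T_f ≈ 74.0 °C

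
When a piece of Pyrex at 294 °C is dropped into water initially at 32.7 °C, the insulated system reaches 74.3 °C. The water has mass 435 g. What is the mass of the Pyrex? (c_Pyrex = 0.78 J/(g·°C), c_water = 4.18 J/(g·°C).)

m ≈ 441 g

|Q_Pyrex| = |Q_water|:
m×0.78×(294 − 74.3) = 435×4.18×(74.3 − 32.7)
171.37 m = 75641  ⇒  m ≈ 441.4 g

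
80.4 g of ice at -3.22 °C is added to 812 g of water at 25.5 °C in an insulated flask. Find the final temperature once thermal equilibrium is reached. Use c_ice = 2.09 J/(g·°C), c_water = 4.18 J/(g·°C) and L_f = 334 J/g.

T_f ≈ 15.9 °C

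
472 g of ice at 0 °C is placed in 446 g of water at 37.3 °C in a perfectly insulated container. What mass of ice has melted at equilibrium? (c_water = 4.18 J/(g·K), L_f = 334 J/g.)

Cooling the water to 0 °C releases 446×4.18×37.3 = 69538 J.
To melt every bit of ice: 472×334 = 157648 J.
That's not enough to melt it all — equilibrium is at 0 °C with ice remaining.
Mass melted = 69538/334 ≈ 208.2 g.

m_melted ≈ 208 g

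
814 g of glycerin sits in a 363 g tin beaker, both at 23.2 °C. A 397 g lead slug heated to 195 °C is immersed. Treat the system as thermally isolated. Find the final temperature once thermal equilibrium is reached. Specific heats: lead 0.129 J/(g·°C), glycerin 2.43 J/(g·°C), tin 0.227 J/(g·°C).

Heat gained plus heat lost sum to zero:
397·0.129·(T − 195) + 814·2.43·(T − 23.2) + 363·0.227·(T − 23.2) = 0
51.21(T − 195) + 1978(T − 23.2) + 82.4(T − 23.2) = 0
2111.6 T = 57788
T = 57788/2111.6 ≈ 27.37 °C

T_f ≈ 27.4 °C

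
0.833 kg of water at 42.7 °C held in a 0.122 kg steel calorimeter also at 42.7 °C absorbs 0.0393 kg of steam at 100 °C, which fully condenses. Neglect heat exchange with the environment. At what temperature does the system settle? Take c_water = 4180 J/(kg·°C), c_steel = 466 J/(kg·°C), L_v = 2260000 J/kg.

T_f ≈ 69.2 °C

Net heat exchanged in the isolated system is zero:
latent heat released on condensation: 0.0393·2260000 = 88818
  condensed water 100 °C→T: 164.27(T − 100)
  original water: 3481.9(T − 42.7)
  steel cup: 0.122·466·(T − 42.7) = 56.85(T − 42.7)
3703.1 T = 88818 + 16427 + 151106 = 256352
T ≈ 69.23 °C, under the boiling point, so the assumption holds.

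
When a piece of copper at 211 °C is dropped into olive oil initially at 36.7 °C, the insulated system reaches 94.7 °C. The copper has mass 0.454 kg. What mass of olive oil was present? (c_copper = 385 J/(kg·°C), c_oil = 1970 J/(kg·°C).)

|Q_copper| = |Q_oil|:
0.454·385·(211 − 94.7) = m·1970·(94.7 − 36.7)
114260 m = 20328  ⇒  m ≈ 0.1779 kg

m ≈ 0.178 kg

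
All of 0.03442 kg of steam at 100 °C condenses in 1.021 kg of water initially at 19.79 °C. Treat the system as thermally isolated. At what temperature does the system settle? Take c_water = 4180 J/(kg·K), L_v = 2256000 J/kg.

Net heat exchanged in the isolated system is zero:
condense steam: −0.03442×2256000 = −77652; condensed water 100 °C→T: 143.88(T − 100); original water: 4267.8(T − 19.79)
4411.7 T = 77652 + 14388 + 84459 = 176498
T ≈ 40.01 °C — below 100 °C, confirming all the steam condensed.

T_f ≈ 40.0 °C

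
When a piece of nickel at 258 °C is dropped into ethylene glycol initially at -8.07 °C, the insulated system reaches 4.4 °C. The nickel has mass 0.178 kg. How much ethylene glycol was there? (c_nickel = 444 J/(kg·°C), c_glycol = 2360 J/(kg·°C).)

Energy conservation, ΣQ = 0:
0.178·444·(4.4 − 258) + m·2360·(4.4 − (-8.07)) = 0
29429 m = 20043
m = 20043/29429 ≈ 0.681 kg

m ≈ 0.681 kg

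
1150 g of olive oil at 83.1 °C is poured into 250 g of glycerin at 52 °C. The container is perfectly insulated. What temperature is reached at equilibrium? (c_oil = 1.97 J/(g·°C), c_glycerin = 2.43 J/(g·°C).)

Set heat shed by the hot body equal to heat absorbed by the cold body:
1150*1.97*(83.1 − T) = 250*2.43*(T − 52)
2265.5(83.1 − T) = 607.5(T − 52)
2873 T = 219853  ⇒  T ≈ 76.52 °C

T_f ≈ 76.5 °C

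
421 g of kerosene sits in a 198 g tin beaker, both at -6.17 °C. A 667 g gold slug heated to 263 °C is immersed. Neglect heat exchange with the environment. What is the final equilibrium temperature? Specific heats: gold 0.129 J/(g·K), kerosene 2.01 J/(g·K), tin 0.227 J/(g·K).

Conservation of energy gives ΣQ = 0:
667·0.129·(T − 263) + 421·2.01·(T − (-6.17)) + 198·0.227·(T − (-6.17)) = 0
86.04(T − 263) + 846.21(T − (-6.17)) + 44.95(T − (-6.17)) = 0
(86.04 + 846.21 + 44.95) T = 86.04·263 + 846.21·(-6.17) + 44.95·(-6.17)
T = 17131 / 977.2 = 17.5 °C

T_f ≈ 17.5 °C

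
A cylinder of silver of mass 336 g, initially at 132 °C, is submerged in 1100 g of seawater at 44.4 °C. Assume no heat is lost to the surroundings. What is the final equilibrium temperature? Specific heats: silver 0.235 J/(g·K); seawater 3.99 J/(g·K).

T_f ≈ 45.9 °C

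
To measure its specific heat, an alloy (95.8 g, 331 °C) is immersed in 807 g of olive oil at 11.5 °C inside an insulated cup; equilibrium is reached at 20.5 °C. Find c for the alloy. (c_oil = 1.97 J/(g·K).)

Heat lost by the alloy = heat gained by the oil:
95.8·c·(331 − 20.5) = 807·1.97·(20.5 − 11.5)
29746 c = 14308  ⇒  c ≈ 0.481 J/(g·K)

c ≈ 0.481 J/(g·K)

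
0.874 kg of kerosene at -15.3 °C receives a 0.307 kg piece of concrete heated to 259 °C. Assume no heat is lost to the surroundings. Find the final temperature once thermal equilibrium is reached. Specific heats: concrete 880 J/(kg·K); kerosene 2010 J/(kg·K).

Net heat exchanged in the isolated system is zero:
0.307×880×(T − 259) + 0.874×2010×(T − (-15.3)) = 0
270.16(T − 259) + 1756.7(T − (-15.3)) = 0
(270.16 + 1756.7) T = 270.16×259 + 1756.7×(-15.3)
T = 43093/2026.9 ≈ 21.26 °C

T_f ≈ 21.3 °C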